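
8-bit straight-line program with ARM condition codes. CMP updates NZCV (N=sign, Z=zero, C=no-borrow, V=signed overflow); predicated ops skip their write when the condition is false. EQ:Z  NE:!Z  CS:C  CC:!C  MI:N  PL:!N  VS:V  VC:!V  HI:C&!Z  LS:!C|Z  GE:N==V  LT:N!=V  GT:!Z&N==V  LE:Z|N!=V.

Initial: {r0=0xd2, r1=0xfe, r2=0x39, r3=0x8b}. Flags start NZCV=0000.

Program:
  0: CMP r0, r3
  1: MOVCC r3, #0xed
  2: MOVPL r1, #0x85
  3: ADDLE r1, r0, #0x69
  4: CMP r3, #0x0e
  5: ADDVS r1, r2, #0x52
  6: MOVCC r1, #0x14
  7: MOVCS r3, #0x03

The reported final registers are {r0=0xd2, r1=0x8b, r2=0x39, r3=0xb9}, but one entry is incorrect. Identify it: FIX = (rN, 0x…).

FIX = (r3, 0x03)

[0] flags=0010 → (cmp)
[1] flags=0010 CC?F → skip
[2] flags=0010 PL?T → r1=0x85
[3] flags=0010 LE?F → skip
[4] flags=0011 → (cmp)
[5] flags=0011 VS?T → r1=0x8b
[6] flags=0011 CC?F → skip
[7] flags=0011 CS?T → r3=0x03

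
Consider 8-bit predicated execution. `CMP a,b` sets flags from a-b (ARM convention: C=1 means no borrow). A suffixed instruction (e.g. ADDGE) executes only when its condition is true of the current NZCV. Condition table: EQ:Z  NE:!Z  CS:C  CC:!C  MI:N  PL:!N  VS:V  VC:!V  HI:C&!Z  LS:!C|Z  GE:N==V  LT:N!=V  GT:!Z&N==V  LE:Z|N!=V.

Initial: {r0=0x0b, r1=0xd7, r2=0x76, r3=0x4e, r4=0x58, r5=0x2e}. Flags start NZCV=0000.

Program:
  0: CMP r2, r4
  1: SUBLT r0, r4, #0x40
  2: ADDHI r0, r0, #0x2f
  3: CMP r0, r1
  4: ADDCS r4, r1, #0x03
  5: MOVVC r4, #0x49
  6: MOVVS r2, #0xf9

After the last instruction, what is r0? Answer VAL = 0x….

VAL = 0x3a

[0] flags=0010 → (cmp)
[1] flags=0010 LT?F → skip
[2] flags=0010 HI?T → r0=0x3a
[3] flags=0000 → (cmp)
[4] flags=0000 CS?F → skip
[5] flags=0000 VC?T → r4=0x49
[6] flags=0000 VS?F → skip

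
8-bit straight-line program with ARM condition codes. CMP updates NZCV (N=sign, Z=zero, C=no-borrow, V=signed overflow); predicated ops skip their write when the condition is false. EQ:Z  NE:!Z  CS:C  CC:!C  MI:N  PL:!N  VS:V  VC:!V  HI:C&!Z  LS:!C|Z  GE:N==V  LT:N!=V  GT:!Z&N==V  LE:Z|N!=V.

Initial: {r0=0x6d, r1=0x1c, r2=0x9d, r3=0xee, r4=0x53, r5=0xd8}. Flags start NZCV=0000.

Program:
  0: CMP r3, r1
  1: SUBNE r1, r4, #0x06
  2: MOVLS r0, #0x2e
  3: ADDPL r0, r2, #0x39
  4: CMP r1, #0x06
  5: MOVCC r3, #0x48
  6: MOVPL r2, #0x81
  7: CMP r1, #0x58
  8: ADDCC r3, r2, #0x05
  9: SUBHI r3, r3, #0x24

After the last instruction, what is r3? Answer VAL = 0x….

[0] flags=1010 → (cmp)
[1] flags=1010 NE?T → r1=0x4d
[2] flags=1010 LS?F → skip
[3] flags=1010 PL?F → skip
[4] flags=0010 → (cmp)
[5] flags=0010 CC?F → skip
[6] flags=0010 PL?T → r2=0x81
[7] flags=1000 → (cmp)
[8] flags=1000 CC?T → r3=0x86
[9] flags=1000 HI?F → skip

VAL = 0x86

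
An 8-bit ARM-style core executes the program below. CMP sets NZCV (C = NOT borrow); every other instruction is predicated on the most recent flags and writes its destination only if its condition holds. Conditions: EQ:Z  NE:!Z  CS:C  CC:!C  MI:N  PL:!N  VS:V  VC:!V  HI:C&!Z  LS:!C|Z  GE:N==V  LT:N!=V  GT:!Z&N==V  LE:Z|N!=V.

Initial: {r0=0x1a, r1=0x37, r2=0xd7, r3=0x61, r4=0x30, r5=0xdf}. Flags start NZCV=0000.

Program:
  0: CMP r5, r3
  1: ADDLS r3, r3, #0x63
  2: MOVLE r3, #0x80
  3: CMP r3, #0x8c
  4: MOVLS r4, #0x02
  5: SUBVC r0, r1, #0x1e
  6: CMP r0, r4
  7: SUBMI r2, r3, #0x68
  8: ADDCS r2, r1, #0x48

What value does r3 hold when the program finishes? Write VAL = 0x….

VAL = 0x80

0: ✓ CMP  NZCV=0011
1: · ADDLS
2: ✓ MOVLE  r3←0x80
3: ✓ CMP  NZCV=1000
4: ✓ MOVLS  r4←0x02
5: ✓ SUBVC  r0←0x19
6: ✓ CMP  NZCV=0010
7: · SUBMI
8: ✓ ADDCS  r2←0x7f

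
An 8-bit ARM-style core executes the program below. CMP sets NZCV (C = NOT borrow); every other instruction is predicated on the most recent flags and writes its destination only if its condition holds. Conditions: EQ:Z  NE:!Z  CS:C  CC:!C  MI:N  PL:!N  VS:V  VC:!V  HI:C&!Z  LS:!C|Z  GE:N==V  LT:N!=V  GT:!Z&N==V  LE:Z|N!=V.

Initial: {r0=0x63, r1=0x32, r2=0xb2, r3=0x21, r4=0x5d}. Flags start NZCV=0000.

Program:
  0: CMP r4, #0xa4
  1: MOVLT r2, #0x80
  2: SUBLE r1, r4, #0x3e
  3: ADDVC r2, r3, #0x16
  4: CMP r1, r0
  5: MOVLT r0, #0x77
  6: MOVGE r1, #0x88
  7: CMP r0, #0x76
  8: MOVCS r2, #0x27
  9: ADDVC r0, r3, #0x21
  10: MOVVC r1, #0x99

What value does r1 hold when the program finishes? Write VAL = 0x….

VAL = 0x99

[0] flags=1001 → (cmp)
[1] flags=1001 LT?F → skip
[2] flags=1001 LE?F → skip
[3] flags=1001 VC?F → skip
[4] flags=1000 → (cmp)
[5] flags=1000 LT?T → r0=0x77
[6] flags=1000 GE?F → skip
[7] flags=0010 → (cmp)
[8] flags=0010 CS?T → r2=0x27
[9] flags=0010 VC?T → r0=0x42
[10] flags=0010 VC?T → r1=0x99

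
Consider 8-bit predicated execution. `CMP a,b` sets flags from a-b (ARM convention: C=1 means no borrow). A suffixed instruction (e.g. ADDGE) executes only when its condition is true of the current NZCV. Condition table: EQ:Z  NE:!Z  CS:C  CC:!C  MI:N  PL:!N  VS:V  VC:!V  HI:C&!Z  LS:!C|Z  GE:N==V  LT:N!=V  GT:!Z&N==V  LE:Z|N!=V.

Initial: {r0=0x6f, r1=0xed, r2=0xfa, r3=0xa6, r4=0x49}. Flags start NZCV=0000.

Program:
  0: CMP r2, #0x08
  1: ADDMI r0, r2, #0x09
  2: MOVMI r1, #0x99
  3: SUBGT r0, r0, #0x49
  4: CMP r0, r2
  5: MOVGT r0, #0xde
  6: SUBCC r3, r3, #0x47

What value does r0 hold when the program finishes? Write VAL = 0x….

0: ✓ CMP  NZCV=1010
1: ✓ ADDMI  r0←0x03
2: ✓ MOVMI  r1←0x99
3: · SUBGT
4: ✓ CMP  NZCV=0000
5: ✓ MOVGT  r0←0xde
6: ✓ SUBCC  r3←0x5f

VAL = 0xde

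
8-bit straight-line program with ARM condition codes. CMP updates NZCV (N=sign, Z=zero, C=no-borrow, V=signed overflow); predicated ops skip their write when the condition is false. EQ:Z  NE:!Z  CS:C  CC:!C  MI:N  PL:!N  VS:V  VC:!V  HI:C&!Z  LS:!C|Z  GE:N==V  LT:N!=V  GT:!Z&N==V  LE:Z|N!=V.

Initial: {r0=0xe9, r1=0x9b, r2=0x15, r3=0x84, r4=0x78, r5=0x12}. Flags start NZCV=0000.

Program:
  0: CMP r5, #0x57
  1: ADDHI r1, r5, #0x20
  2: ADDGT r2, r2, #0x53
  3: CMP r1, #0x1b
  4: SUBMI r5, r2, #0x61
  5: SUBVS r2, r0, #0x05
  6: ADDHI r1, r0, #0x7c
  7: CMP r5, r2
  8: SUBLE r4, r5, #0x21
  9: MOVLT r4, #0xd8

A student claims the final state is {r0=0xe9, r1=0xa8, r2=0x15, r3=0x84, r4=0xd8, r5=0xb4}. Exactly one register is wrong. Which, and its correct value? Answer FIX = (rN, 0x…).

[0] flags=1000 → (cmp)
[1] flags=1000 HI?F → skip
[2] flags=1000 GT?F → skip
[3] flags=1010 → (cmp)
[4] flags=1010 MI?T → r5=0xb4
[5] flags=1010 VS?F → skip
[6] flags=1010 HI?T → r1=0x65
[7] flags=1010 → (cmp)
[8] flags=1010 LE?T → r4=0x93
[9] flags=1010 LT?T → r4=0xd8

FIX = (r1, 0x65)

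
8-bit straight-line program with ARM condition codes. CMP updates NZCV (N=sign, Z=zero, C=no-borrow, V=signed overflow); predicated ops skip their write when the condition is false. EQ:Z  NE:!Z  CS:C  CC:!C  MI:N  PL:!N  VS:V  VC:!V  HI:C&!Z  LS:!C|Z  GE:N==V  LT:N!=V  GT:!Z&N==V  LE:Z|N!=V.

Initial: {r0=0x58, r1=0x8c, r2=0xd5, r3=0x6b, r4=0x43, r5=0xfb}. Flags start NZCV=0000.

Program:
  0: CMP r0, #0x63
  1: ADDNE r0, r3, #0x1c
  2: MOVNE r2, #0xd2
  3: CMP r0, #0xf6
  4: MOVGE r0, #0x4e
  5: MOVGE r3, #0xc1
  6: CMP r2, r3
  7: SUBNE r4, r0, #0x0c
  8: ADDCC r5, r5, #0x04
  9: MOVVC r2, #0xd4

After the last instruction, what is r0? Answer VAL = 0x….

[0] flags=1000 → (cmp)
[1] flags=1000 NE?T → r0=0x87
[2] flags=1000 NE?T → r2=0xd2
[3] flags=1000 → (cmp)
[4] flags=1000 GE?F → skip
[5] flags=1000 GE?F → skip
[6] flags=0011 → (cmp)
[7] flags=0011 NE?T → r4=0x7b
[8] flags=0011 CC?F → skip
[9] flags=0011 VC?F → skip

VAL = 0x87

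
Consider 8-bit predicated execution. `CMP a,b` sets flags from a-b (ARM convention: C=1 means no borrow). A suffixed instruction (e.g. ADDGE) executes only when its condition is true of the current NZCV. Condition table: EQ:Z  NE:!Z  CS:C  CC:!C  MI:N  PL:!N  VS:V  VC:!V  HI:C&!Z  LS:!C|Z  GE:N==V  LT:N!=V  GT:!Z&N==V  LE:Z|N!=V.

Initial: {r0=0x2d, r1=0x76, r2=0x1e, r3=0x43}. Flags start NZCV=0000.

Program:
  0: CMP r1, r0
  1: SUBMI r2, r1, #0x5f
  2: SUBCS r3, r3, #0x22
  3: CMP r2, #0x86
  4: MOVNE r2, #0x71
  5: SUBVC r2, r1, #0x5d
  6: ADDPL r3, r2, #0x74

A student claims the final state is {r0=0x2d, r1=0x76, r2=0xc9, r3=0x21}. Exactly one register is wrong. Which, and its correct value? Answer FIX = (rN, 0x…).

FIX = (r2, 0x71)

0: ✓ CMP  NZCV=0010
1: · SUBMI
2: ✓ SUBCS  r3←0x21
3: ✓ CMP  NZCV=1001
4: ✓ MOVNE  r2←0x71
5: · SUBVC
6: · ADDPL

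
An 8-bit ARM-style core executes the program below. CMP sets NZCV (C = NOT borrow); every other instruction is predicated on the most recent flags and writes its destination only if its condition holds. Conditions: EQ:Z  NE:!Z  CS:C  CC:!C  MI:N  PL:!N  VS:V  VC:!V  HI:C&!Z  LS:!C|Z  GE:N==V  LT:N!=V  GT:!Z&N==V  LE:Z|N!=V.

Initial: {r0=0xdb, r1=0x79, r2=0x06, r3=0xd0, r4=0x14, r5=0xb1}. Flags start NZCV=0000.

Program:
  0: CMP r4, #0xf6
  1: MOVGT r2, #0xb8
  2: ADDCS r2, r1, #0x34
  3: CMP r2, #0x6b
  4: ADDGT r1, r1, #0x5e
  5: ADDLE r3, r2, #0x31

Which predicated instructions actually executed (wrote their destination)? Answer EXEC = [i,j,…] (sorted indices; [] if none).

EXEC = [1,5]

[0] flags=0000 → (cmp)
[1] flags=0000 GT?T → r2=0xb8
[2] flags=0000 CS?F → skip
[3] flags=0011 → (cmp)
[4] flags=0011 GT?F → skip
[5] flags=0011 LE?T → r3=0xe9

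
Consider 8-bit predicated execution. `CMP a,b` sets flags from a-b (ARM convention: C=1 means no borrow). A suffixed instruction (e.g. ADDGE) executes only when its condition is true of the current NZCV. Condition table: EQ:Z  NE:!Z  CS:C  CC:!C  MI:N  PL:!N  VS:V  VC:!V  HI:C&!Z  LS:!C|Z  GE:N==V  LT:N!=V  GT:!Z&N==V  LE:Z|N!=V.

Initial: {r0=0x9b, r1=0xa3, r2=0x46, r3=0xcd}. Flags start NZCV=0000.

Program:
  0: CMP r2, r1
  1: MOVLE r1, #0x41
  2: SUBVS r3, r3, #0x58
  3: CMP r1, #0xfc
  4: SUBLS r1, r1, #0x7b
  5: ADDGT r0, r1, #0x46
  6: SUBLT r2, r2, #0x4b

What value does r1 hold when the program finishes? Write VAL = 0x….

0: ✓ CMP  NZCV=1001
1: · MOVLE
2: ✓ SUBVS  r3←0x75
3: ✓ CMP  NZCV=1000
4: ✓ SUBLS  r1←0x28
5: · ADDGT
6: ✓ SUBLT  r2←0xfb

VAL = 0x28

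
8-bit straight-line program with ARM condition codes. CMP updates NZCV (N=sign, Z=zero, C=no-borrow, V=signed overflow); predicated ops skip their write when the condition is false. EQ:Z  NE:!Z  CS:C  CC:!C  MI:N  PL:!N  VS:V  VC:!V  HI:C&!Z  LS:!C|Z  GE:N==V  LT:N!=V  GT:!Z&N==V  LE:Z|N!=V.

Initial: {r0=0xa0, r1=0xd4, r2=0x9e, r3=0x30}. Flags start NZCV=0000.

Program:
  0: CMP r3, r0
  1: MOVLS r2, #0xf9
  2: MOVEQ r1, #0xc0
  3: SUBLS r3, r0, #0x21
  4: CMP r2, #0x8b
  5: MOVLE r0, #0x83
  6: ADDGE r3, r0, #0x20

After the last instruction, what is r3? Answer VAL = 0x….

VAL = 0xc0

[0] flags=1001 → (cmp)
[1] flags=1001 LS?T → r2=0xf9
[2] flags=1001 EQ?F → skip
[3] flags=1001 LS?T → r3=0x7f
[4] flags=0010 → (cmp)
[5] flags=0010 LE?F → skip
[6] flags=0010 GE?T → r3=0xc0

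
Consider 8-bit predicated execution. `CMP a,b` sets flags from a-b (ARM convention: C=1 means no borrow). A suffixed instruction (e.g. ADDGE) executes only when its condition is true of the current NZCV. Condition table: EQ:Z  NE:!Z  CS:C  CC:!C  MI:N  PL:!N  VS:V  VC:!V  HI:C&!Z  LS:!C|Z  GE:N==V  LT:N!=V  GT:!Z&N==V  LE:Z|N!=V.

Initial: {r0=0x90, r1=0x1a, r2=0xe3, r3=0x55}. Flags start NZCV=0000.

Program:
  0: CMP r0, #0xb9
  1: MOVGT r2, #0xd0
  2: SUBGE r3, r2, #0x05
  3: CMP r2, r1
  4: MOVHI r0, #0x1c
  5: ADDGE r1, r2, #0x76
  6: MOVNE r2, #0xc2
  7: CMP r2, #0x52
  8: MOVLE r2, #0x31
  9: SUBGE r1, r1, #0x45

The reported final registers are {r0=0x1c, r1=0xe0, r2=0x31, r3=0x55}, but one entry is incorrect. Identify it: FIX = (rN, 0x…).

FIX = (r1, 0x1a)

0: ✓ CMP  NZCV=1000
1: · MOVGT
2: · SUBGE
3: ✓ CMP  NZCV=1010
4: ✓ MOVHI  r0←0x1c
5: · ADDGE
6: ✓ MOVNE  r2←0xc2
7: ✓ CMP  NZCV=0011
8: ✓ MOVLE  r2←0x31
9: · SUBGE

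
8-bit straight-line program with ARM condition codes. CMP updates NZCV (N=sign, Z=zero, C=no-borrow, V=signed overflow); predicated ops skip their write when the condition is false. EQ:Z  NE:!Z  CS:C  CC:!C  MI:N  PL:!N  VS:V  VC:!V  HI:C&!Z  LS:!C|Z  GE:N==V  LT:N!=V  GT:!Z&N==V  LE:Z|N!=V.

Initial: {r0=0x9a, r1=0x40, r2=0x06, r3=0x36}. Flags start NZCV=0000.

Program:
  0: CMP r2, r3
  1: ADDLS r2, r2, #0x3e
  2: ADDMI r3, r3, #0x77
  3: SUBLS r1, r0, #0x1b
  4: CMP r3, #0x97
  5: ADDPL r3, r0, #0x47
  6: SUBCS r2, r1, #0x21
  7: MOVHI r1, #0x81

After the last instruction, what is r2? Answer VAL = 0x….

[0] flags=1000 → (cmp)
[1] flags=1000 LS?T → r2=0x44
[2] flags=1000 MI?T → r3=0xad
[3] flags=1000 LS?T → r1=0x7f
[4] flags=0010 → (cmp)
[5] flags=0010 PL?T → r3=0xe1
[6] flags=0010 CS?T → r2=0x5e
[7] flags=0010 HI?T → r1=0x81

VAL = 0x5e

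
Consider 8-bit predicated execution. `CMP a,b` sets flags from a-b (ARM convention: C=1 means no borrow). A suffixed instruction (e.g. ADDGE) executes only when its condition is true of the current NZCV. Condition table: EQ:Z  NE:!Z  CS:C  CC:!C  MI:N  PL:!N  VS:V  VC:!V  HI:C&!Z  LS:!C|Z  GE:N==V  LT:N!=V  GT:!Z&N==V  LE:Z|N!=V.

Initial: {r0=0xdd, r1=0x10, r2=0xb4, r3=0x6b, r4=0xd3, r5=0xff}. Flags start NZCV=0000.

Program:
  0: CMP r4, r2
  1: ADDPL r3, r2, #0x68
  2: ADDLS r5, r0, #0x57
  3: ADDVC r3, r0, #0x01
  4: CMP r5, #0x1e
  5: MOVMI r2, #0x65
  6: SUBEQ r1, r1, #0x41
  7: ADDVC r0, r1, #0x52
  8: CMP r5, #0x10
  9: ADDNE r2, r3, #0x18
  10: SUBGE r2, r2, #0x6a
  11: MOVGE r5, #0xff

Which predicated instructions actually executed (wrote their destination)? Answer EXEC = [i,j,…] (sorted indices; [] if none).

EXEC = [1,3,5,7,9]

0: ✓ CMP  NZCV=0010
1: ✓ ADDPL  r3←0x1c
2: · ADDLS
3: ✓ ADDVC  r3←0xde
4: ✓ CMP  NZCV=1010
5: ✓ MOVMI  r2←0x65
6: · SUBEQ
7: ✓ ADDVC  r0←0x62
8: ✓ CMP  NZCV=1010
9: ✓ ADDNE  r2←0xf6
10: · SUBGE
11: · MOVGE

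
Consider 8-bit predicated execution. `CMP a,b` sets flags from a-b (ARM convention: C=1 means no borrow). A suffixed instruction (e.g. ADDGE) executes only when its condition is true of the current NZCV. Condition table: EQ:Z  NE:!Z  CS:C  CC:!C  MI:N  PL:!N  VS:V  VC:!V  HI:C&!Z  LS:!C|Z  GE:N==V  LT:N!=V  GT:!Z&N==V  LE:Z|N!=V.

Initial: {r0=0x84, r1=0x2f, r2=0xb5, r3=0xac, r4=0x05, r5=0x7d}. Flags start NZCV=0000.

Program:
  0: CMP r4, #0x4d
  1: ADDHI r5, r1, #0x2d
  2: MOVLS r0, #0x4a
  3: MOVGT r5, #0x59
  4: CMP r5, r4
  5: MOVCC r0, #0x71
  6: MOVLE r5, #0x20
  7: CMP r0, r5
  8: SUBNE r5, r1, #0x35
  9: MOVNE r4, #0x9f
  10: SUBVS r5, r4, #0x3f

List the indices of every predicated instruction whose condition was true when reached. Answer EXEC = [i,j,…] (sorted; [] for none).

0: ✓ CMP  NZCV=1000
1: · ADDHI
2: ✓ MOVLS  r0←0x4a
3: · MOVGT
4: ✓ CMP  NZCV=0010
5: · MOVCC
6: · MOVLE
7: ✓ CMP  NZCV=1000
8: ✓ SUBNE  r5←0xfa
9: ✓ MOVNE  r4←0x9f
10: · SUBVS

EXEC = [2,8,9]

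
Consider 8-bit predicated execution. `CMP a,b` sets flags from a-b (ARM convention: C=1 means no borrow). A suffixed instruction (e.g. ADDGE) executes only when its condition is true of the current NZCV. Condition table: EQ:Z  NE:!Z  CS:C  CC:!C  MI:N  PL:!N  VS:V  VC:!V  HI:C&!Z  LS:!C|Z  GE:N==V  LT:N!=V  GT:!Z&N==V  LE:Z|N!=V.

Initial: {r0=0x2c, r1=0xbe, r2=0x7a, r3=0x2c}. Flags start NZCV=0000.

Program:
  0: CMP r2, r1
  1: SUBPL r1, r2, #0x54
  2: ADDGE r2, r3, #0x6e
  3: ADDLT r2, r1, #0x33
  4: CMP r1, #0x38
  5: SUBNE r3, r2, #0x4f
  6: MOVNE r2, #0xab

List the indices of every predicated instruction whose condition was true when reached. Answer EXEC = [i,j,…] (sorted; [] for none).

[0] flags=1001 → (cmp)
[1] flags=1001 PL?F → skip
[2] flags=1001 GE?T → r2=0x9a
[3] flags=1001 LT?F → skip
[4] flags=1010 → (cmp)
[5] flags=1010 NE?T → r3=0x4b
[6] flags=1010 NE?T → r2=0xab

EXEC = [2,5,6]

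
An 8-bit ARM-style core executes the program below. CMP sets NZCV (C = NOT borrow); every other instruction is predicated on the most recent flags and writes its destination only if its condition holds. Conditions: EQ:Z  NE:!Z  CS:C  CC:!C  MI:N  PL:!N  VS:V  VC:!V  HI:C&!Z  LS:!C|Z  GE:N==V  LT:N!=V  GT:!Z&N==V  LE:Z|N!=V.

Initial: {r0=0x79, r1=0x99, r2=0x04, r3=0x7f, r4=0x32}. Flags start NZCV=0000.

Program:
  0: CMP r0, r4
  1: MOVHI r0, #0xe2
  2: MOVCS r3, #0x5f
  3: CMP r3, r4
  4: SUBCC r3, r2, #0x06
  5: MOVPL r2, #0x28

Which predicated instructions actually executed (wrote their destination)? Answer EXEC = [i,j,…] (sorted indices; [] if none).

0: ✓ CMP  NZCV=0010
1: ✓ MOVHI  r0←0xe2
2: ✓ MOVCS  r3←0x5f
3: ✓ CMP  NZCV=0010
4: · SUBCC
5: ✓ MOVPL  r2←0x28

EXEC = [1,2,5]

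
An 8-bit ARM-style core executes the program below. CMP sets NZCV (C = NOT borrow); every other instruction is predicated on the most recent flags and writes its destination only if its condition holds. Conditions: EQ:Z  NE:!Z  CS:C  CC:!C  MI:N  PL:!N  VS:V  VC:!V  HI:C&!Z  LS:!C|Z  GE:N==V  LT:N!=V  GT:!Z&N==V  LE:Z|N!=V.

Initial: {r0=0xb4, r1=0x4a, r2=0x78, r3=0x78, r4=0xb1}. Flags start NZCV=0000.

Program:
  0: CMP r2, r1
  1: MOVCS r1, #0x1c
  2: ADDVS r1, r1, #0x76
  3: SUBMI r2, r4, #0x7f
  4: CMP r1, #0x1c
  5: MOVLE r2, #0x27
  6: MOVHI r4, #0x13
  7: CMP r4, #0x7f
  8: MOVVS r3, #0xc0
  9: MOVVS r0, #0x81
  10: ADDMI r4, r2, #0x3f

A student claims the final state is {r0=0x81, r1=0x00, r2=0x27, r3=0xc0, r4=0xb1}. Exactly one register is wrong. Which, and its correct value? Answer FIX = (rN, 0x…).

FIX = (r1, 0x1c)

[0] flags=0010 → (cmp)
[1] flags=0010 CS?T → r1=0x1c
[2] flags=0010 VS?F → skip
[3] flags=0010 MI?F → skip
[4] flags=0110 → (cmp)
[5] flags=0110 LE?T → r2=0x27
[6] flags=0110 HI?F → skip
[7] flags=0011 → (cmp)
[8] flags=0011 VS?T → r3=0xc0
[9] flags=0011 VS?T → r0=0x81
[10] flags=0011 MI?F → skip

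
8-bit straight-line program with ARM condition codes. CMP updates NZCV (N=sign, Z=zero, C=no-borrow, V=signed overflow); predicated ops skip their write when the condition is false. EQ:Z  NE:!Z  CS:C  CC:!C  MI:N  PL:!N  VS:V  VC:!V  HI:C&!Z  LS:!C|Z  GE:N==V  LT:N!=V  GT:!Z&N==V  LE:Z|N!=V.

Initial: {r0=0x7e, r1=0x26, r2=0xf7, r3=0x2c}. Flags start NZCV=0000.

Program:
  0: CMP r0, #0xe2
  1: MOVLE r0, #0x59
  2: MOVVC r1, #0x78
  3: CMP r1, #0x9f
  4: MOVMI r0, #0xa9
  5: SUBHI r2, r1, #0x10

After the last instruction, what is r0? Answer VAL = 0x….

VAL = 0xa9

0: ✓ CMP  NZCV=1001
1: · MOVLE
2: · MOVVC
3: ✓ CMP  NZCV=1001
4: ✓ MOVMI  r0←0xa9
5: · SUBHI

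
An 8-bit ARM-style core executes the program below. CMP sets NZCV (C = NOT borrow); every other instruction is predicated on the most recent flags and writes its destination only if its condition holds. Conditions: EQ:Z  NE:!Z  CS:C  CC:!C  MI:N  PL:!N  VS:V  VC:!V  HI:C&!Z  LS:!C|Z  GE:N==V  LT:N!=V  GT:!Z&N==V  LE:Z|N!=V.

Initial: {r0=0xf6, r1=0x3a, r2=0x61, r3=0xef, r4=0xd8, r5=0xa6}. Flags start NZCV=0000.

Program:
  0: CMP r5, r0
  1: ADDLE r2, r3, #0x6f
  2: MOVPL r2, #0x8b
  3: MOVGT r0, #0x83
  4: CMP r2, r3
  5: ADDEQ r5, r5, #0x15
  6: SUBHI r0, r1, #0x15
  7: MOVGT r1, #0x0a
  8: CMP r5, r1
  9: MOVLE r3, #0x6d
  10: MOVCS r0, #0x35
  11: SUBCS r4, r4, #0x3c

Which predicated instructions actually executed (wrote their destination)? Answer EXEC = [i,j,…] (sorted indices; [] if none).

[0] flags=1000 → (cmp)
[1] flags=1000 LE?T → r2=0x5e
[2] flags=1000 PL?F → skip
[3] flags=1000 GT?F → skip
[4] flags=0000 → (cmp)
[5] flags=0000 EQ?F → skip
[6] flags=0000 HI?F → skip
[7] flags=0000 GT?T → r1=0x0a
[8] flags=1010 → (cmp)
[9] flags=1010 LE?T → r3=0x6d
[10] flags=1010 CS?T → r0=0x35
[11] flags=1010 CS?T → r4=0x9c

EXEC = [1,7,9,10,11]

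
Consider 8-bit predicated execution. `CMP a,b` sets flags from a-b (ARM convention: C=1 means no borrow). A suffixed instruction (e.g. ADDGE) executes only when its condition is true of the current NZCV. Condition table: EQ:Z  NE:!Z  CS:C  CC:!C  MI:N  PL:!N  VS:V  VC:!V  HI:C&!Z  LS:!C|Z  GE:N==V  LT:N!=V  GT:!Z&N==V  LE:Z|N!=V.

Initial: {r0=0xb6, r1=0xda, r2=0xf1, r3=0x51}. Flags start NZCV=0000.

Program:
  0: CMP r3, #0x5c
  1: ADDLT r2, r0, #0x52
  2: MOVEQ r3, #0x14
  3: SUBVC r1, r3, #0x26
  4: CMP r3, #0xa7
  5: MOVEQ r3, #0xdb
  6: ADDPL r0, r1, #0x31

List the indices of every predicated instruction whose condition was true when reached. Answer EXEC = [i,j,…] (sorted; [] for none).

0: ✓ CMP  NZCV=1000
1: ✓ ADDLT  r2←0x08
2: · MOVEQ
3: ✓ SUBVC  r1←0x2b
4: ✓ CMP  NZCV=1001
5: · MOVEQ
6: · ADDPL

EXEC = [1,3]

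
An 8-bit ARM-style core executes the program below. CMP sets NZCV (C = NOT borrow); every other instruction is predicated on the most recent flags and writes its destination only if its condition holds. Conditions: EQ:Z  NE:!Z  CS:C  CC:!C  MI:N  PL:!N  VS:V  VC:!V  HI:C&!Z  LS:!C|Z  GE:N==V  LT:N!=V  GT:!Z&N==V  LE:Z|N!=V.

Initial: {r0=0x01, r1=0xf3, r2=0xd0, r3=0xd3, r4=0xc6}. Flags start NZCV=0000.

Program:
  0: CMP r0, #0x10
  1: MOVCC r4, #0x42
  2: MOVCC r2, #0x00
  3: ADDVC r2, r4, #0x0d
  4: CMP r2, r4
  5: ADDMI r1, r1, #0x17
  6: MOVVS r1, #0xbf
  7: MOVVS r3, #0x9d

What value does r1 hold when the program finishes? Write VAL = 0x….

0: ✓ CMP  NZCV=1000
1: ✓ MOVCC  r4←0x42
2: ✓ MOVCC  r2←0x00
3: ✓ ADDVC  r2←0x4f
4: ✓ CMP  NZCV=0010
5: · ADDMI
6: · MOVVS
7: · MOVVS

VAL = 0xf3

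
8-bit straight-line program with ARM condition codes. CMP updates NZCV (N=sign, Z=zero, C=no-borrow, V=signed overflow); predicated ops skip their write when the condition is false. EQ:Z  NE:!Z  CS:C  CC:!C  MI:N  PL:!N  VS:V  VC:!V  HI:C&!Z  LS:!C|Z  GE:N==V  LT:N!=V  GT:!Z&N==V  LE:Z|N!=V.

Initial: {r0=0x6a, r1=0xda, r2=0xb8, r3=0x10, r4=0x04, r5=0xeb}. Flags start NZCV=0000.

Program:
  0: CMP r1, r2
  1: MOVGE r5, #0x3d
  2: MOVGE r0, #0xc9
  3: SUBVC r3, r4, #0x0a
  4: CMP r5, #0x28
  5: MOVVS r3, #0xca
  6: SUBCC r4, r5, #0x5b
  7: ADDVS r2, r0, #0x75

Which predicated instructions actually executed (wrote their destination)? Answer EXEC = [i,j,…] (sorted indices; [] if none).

0: ✓ CMP  NZCV=0010
1: ✓ MOVGE  r5←0x3d
2: ✓ MOVGE  r0←0xc9
3: ✓ SUBVC  r3←0xfa
4: ✓ CMP  NZCV=0010
5: · MOVVS
6: · SUBCC
7: · ADDVS

EXEC = [1,2,3]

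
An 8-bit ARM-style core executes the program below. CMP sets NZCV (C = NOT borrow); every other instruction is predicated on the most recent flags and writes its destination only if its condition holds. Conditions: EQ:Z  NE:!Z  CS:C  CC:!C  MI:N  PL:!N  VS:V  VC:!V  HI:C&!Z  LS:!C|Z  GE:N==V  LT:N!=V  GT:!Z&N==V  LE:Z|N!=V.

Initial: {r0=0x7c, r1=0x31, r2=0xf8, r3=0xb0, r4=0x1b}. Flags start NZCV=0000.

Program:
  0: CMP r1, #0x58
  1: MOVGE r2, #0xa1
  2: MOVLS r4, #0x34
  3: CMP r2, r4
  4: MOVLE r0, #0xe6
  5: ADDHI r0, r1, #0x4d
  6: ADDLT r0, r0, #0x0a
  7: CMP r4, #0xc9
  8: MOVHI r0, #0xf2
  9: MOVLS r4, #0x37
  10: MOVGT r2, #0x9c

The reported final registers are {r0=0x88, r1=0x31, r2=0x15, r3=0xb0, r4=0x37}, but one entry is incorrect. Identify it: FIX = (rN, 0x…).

[0] flags=1000 → (cmp)
[1] flags=1000 GE?F → skip
[2] flags=1000 LS?T → r4=0x34
[3] flags=1010 → (cmp)
[4] flags=1010 LE?T → r0=0xe6
[5] flags=1010 HI?T → r0=0x7e
[6] flags=1010 LT?T → r0=0x88
[7] flags=0000 → (cmp)
[8] flags=0000 HI?F → skip
[9] flags=0000 LS?T → r4=0x37
[10] flags=0000 GT?T → r2=0x9c

FIX = (r2, 0x9c)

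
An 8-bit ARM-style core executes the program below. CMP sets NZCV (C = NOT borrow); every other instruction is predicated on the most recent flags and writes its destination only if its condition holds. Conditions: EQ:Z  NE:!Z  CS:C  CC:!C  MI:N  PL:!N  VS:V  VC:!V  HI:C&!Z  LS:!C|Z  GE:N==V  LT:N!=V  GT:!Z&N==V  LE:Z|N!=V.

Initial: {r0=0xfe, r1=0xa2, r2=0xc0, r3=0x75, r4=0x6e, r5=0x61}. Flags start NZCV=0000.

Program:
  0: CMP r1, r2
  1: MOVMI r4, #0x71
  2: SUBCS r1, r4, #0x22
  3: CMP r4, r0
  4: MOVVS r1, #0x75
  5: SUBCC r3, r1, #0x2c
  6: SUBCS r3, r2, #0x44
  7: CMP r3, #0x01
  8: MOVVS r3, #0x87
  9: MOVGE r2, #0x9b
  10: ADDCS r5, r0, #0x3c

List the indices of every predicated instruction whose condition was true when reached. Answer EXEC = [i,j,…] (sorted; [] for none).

0: ✓ CMP  NZCV=1000
1: ✓ MOVMI  r4←0x71
2: · SUBCS
3: ✓ CMP  NZCV=0000
4: · MOVVS
5: ✓ SUBCC  r3←0x76
6: · SUBCS
7: ✓ CMP  NZCV=0010
8: · MOVVS
9: ✓ MOVGE  r2←0x9b
10: ✓ ADDCS  r5←0x3a

EXEC = [1,5,9,10]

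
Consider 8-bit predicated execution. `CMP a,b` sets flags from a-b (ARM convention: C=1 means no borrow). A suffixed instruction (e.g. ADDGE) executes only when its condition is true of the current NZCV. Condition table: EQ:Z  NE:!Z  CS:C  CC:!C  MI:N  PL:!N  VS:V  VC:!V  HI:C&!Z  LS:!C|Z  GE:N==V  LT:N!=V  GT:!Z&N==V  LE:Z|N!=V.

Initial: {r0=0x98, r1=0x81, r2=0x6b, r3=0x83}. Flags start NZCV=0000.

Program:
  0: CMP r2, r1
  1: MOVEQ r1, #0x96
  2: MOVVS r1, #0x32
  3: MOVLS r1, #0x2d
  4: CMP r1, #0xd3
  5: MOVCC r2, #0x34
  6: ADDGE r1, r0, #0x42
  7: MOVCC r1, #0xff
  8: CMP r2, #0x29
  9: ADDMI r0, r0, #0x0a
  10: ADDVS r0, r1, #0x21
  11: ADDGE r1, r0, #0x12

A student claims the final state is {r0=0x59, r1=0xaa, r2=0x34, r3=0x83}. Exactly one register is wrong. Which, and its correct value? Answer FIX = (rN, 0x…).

0: ✓ CMP  NZCV=1001
1: · MOVEQ
2: ✓ MOVVS  r1←0x32
3: ✓ MOVLS  r1←0x2d
4: ✓ CMP  NZCV=0000
5: ✓ MOVCC  r2←0x34
6: ✓ ADDGE  r1←0xda
7: ✓ MOVCC  r1←0xff
8: ✓ CMP  NZCV=0010
9: · ADDMI
10: · ADDVS
11: ✓ ADDGE  r1←0xaa

FIX = (r0, 0x98)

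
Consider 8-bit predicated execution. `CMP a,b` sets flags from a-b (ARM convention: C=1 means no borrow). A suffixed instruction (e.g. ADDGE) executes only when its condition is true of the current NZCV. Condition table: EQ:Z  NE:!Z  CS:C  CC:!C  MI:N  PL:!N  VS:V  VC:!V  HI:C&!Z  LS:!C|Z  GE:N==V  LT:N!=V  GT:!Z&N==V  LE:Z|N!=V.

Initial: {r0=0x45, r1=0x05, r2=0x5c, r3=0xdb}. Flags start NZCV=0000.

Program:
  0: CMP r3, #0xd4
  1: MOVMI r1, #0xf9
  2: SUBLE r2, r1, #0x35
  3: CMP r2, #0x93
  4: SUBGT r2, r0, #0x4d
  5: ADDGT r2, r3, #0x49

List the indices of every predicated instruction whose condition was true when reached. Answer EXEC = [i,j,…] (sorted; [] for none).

0: ✓ CMP  NZCV=0010
1: · MOVMI
2: · SUBLE
3: ✓ CMP  NZCV=1001
4: ✓ SUBGT  r2←0xf8
5: ✓ ADDGT  r2←0x24

EXEC = [4,5]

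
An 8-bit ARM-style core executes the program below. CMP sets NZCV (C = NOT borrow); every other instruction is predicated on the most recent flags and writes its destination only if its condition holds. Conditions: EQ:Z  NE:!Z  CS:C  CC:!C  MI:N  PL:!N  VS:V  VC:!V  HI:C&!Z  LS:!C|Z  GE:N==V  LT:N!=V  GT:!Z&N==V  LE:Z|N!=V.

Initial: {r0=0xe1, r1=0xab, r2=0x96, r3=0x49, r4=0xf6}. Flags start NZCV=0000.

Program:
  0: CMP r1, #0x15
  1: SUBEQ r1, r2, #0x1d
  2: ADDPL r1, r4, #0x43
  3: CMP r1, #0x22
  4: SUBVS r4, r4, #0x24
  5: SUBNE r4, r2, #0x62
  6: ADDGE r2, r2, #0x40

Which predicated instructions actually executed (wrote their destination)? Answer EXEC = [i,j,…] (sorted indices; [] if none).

EXEC = [5]

[0] flags=1010 → (cmp)
[1] flags=1010 EQ?F → skip
[2] flags=1010 PL?F → skip
[3] flags=1010 → (cmp)
[4] flags=1010 VS?F → skip
[5] flags=1010 NE?T → r4=0x34
[6] flags=1010 GE?F → skip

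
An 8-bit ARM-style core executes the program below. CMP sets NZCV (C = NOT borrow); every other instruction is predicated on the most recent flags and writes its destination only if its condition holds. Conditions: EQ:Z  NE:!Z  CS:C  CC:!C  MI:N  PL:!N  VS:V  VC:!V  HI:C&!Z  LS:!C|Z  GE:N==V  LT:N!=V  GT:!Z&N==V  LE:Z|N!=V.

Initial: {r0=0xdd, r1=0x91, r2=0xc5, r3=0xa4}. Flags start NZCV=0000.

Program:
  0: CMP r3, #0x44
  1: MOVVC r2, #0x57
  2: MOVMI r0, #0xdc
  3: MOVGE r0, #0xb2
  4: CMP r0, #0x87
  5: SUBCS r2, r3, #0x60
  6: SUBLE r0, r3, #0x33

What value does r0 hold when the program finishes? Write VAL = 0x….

VAL = 0xdd

[0] flags=0011 → (cmp)
[1] flags=0011 VC?F → skip
[2] flags=0011 MI?F → skip
[3] flags=0011 GE?F → skip
[4] flags=0010 → (cmp)
[5] flags=0010 CS?T → r2=0x44
[6] flags=0010 LE?F → skip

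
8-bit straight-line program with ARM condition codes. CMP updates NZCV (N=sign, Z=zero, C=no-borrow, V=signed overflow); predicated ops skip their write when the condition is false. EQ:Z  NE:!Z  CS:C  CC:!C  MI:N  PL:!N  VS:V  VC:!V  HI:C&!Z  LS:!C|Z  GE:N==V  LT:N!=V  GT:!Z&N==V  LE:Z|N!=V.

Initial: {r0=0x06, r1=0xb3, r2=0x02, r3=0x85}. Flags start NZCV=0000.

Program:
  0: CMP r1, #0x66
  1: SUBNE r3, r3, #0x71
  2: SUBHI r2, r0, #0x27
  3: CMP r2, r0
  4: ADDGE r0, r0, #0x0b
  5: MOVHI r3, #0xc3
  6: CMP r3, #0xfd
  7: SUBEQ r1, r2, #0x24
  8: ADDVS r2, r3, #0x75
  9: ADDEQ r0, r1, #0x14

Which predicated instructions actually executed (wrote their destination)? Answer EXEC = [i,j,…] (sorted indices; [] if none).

0: ✓ CMP  NZCV=0011
1: ✓ SUBNE  r3←0x14
2: ✓ SUBHI  r2←0xdf
3: ✓ CMP  NZCV=1010
4: · ADDGE
5: ✓ MOVHI  r3←0xc3
6: ✓ CMP  NZCV=1000
7: · SUBEQ
8: · ADDVS
9: · ADDEQ

EXEC = [1,2,5]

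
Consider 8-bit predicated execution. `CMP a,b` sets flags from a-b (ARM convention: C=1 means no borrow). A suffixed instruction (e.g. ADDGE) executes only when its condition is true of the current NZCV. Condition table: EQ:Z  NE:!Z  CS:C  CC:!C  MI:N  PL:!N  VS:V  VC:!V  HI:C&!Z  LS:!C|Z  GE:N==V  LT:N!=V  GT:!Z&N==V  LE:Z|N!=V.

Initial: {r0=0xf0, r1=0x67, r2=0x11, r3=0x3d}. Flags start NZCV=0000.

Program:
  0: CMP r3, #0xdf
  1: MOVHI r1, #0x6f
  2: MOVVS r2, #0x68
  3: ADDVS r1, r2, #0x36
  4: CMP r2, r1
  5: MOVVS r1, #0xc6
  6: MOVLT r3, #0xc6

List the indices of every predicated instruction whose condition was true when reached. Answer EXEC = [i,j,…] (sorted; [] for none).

EXEC = [6]

[0] flags=0000 → (cmp)
[1] flags=0000 HI?F → skip
[2] flags=0000 VS?F → skip
[3] flags=0000 VS?F → skip
[4] flags=1000 → (cmp)
[5] flags=1000 VS?F → skip
[6] flags=1000 LT?T → r3=0xc6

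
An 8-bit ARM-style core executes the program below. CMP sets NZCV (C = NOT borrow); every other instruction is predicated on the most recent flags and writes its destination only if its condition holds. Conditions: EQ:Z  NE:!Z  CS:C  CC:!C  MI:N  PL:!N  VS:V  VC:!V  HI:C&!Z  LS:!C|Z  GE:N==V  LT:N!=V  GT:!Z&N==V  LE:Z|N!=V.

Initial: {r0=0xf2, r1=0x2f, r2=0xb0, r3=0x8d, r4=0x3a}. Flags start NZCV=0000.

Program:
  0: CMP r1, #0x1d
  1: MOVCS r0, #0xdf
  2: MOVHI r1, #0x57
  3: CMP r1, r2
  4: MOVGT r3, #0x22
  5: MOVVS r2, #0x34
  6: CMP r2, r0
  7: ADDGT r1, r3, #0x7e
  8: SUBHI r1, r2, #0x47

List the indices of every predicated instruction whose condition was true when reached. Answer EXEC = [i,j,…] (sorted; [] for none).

EXEC = [1,2,4,5,7]

0: ✓ CMP  NZCV=0010
1: ✓ MOVCS  r0←0xdf
2: ✓ MOVHI  r1←0x57
3: ✓ CMP  NZCV=1001
4: ✓ MOVGT  r3←0x22
5: ✓ MOVVS  r2←0x34
6: ✓ CMP  NZCV=0000
7: ✓ ADDGT  r1←0xa0
8: · SUBHI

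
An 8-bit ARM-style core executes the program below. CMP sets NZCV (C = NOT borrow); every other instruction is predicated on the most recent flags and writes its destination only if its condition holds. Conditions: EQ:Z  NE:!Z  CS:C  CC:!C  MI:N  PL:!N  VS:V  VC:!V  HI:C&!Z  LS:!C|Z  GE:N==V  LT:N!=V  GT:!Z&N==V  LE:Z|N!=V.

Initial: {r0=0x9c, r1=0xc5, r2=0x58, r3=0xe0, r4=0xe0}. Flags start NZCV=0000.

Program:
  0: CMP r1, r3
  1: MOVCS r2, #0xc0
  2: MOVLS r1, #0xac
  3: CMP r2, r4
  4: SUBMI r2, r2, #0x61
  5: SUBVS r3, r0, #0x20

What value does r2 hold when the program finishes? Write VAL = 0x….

VAL = 0x58

0: ✓ CMP  NZCV=1000
1: · MOVCS
2: ✓ MOVLS  r1←0xac
3: ✓ CMP  NZCV=0000
4: · SUBMI
5: · SUBVS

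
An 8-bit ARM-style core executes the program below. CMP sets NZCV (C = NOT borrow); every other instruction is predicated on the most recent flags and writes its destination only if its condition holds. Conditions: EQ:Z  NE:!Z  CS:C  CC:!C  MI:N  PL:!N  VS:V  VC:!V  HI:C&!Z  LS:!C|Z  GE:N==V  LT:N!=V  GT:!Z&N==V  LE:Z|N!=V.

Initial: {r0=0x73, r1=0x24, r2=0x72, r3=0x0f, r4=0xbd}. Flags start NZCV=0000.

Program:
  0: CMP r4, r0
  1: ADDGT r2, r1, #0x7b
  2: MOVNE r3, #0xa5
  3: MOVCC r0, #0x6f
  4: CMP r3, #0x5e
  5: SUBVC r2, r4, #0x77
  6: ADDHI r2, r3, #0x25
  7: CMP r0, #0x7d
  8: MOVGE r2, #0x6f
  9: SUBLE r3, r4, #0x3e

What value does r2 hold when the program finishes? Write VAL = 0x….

[0] flags=0011 → (cmp)
[1] flags=0011 GT?F → skip
[2] flags=0011 NE?T → r3=0xa5
[3] flags=0011 CC?F → skip
[4] flags=0011 → (cmp)
[5] flags=0011 VC?F → skip
[6] flags=0011 HI?T → r2=0xca
[7] flags=1000 → (cmp)
[8] flags=1000 GE?F → skip
[9] flags=1000 LE?T → r3=0x7f

VAL = 0xca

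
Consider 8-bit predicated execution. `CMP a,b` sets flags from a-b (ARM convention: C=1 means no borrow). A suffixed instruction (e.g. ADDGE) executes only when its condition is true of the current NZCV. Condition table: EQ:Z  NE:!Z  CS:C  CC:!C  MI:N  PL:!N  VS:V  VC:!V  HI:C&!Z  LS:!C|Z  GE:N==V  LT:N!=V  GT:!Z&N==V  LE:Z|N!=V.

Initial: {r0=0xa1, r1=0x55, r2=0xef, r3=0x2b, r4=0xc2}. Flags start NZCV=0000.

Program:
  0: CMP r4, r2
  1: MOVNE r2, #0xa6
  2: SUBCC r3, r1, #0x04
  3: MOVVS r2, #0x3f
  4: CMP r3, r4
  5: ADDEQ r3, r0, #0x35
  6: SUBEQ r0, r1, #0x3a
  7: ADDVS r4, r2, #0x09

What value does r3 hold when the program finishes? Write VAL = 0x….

VAL = 0x51

0: ✓ CMP  NZCV=1000
1: ✓ MOVNE  r2←0xa6
2: ✓ SUBCC  r3←0x51
3: · MOVVS
4: ✓ CMP  NZCV=1001
5: · ADDEQ
6: · SUBEQ
7: ✓ ADDVS  r4←0xaf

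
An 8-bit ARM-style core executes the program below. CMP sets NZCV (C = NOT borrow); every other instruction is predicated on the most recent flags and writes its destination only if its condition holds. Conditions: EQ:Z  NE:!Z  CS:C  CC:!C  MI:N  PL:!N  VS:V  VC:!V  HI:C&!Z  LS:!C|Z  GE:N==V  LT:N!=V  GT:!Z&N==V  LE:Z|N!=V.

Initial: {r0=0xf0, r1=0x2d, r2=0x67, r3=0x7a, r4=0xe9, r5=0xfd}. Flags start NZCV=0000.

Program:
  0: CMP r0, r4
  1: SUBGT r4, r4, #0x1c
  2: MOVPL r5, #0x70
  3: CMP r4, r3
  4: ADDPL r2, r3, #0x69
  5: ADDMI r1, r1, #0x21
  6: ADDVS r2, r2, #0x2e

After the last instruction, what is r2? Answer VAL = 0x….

[0] flags=0010 → (cmp)
[1] flags=0010 GT?T → r4=0xcd
[2] flags=0010 PL?T → r5=0x70
[3] flags=0011 → (cmp)
[4] flags=0011 PL?T → r2=0xe3
[5] flags=0011 MI?F → skip
[6] flags=0011 VS?T → r2=0x11

VAL = 0x11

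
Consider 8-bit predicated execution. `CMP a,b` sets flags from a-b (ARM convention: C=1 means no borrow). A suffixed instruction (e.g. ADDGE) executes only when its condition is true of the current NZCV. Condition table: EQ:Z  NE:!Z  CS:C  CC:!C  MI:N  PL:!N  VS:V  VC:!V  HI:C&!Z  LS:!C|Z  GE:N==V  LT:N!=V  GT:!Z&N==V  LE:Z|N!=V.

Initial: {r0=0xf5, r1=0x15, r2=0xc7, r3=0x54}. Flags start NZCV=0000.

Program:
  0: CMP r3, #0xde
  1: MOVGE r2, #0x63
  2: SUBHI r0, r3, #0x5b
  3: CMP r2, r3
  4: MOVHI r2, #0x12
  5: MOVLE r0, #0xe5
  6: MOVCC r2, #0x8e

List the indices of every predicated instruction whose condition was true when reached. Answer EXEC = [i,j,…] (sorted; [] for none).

0: ✓ CMP  NZCV=0000
1: ✓ MOVGE  r2←0x63
2: · SUBHI
3: ✓ CMP  NZCV=0010
4: ✓ MOVHI  r2←0x12
5: · MOVLE
6: · MOVCC

EXEC = [1,4]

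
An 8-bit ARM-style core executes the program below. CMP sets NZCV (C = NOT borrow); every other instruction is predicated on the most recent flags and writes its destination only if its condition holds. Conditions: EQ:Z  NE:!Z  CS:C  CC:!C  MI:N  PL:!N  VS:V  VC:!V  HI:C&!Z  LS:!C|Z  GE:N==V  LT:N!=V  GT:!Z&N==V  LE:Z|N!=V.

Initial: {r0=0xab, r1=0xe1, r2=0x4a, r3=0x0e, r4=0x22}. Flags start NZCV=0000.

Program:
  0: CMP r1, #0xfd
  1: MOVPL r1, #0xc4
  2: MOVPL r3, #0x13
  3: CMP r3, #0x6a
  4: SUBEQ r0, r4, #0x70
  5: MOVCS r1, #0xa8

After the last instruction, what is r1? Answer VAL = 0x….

[0] flags=1000 → (cmp)
[1] flags=1000 PL?F → skip
[2] flags=1000 PL?F → skip
[3] flags=1000 → (cmp)
[4] flags=1000 EQ?F → skip
[5] flags=1000 CS?F → skip

VAL = 0xe1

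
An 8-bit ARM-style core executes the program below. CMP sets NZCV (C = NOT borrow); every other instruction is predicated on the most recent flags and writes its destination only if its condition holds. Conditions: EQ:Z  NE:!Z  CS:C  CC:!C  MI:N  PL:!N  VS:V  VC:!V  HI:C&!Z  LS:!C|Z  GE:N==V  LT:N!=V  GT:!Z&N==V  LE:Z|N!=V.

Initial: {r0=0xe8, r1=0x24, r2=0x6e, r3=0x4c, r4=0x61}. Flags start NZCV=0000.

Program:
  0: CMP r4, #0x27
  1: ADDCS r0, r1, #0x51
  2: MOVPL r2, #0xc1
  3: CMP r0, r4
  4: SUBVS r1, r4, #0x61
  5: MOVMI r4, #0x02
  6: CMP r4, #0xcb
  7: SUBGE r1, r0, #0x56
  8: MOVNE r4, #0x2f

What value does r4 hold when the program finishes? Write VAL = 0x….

VAL = 0x2f

0: ✓ CMP  NZCV=0010
1: ✓ ADDCS  r0←0x75
2: ✓ MOVPL  r2←0xc1
3: ✓ CMP  NZCV=0010
4: · SUBVS
5: · MOVMI
6: ✓ CMP  NZCV=1001
7: ✓ SUBGE  r1←0x1f
8: ✓ MOVNE  r4←0x2f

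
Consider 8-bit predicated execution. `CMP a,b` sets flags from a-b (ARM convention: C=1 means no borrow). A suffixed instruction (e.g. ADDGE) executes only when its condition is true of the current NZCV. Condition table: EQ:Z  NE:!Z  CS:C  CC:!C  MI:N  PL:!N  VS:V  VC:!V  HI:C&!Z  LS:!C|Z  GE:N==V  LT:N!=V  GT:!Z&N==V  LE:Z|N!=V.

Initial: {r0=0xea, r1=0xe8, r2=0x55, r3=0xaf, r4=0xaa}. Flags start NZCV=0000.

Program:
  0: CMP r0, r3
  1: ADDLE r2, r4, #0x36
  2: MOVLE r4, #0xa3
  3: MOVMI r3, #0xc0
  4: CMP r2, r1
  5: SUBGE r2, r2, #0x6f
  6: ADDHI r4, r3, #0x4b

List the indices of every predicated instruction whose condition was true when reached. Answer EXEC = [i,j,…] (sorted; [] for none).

EXEC = [5]

0: ✓ CMP  NZCV=0010
1: · ADDLE
2: · MOVLE
3: · MOVMI
4: ✓ CMP  NZCV=0000
5: ✓ SUBGE  r2←0xe6
6: · ADDHI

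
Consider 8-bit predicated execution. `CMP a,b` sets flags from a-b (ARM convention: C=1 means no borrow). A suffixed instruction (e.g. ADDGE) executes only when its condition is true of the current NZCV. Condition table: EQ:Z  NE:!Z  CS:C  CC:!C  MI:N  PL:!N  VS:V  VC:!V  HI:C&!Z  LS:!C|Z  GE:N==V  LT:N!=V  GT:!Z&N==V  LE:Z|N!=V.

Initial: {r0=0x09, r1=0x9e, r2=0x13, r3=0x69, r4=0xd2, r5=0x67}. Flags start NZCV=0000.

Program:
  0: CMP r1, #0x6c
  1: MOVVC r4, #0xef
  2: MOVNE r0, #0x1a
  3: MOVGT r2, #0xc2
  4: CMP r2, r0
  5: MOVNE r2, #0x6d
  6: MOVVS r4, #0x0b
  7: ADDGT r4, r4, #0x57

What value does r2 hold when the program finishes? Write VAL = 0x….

VAL = 0x6d

0: ✓ CMP  NZCV=0011
1: · MOVVC
2: ✓ MOVNE  r0←0x1a
3: · MOVGT
4: ✓ CMP  NZCV=1000
5: ✓ MOVNE  r2←0x6d
6: · MOVVS
7: · ADDGT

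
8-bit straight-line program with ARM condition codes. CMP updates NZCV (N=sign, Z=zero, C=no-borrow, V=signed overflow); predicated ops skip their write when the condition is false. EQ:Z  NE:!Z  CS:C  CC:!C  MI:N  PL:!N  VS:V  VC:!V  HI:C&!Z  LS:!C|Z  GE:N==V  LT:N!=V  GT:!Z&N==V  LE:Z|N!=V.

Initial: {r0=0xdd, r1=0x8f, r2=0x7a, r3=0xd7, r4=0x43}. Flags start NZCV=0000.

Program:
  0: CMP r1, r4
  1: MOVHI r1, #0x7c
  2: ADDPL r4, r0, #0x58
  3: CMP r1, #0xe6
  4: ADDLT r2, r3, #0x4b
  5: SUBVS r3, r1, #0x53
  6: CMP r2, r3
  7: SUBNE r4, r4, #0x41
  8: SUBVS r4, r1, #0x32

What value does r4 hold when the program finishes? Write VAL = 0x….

[0] flags=0011 → (cmp)
[1] flags=0011 HI?T → r1=0x7c
[2] flags=0011 PL?T → r4=0x35
[3] flags=1001 → (cmp)
[4] flags=1001 LT?F → skip
[5] flags=1001 VS?T → r3=0x29
[6] flags=0010 → (cmp)
[7] flags=0010 NE?T → r4=0xf4
[8] flags=0010 VS?F → skip

VAL = 0xf4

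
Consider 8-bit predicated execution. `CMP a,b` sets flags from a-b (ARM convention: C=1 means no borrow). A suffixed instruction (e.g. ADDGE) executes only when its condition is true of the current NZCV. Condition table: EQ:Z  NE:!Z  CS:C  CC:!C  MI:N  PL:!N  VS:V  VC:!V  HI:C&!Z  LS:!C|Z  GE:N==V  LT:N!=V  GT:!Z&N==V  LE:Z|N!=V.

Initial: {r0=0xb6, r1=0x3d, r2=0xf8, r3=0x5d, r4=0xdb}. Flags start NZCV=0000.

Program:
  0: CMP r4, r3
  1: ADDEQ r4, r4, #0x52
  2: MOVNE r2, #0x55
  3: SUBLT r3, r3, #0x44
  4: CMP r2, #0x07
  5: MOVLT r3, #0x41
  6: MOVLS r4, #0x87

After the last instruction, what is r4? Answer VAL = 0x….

0: ✓ CMP  NZCV=0011
1: · ADDEQ
2: ✓ MOVNE  r2←0x55
3: ✓ SUBLT  r3←0x19
4: ✓ CMP  NZCV=0010
5: · MOVLT
6: · MOVLS

VAL = 0xdb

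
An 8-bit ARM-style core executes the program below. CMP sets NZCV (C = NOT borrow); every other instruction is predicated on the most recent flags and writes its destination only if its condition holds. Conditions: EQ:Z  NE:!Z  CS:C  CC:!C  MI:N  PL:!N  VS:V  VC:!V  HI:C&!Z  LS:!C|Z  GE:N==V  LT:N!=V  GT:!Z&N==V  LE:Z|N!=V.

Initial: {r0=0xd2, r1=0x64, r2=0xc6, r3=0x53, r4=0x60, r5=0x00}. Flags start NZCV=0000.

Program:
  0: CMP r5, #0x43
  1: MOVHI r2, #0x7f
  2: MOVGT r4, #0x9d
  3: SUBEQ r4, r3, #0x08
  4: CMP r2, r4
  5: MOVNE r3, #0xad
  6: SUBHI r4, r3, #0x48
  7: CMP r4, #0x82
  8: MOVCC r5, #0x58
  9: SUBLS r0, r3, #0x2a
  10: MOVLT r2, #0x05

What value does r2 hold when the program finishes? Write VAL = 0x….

[0] flags=1000 → (cmp)
[1] flags=1000 HI?F → skip
[2] flags=1000 GT?F → skip
[3] flags=1000 EQ?F → skip
[4] flags=0011 → (cmp)
[5] flags=0011 NE?T → r3=0xad
[6] flags=0011 HI?T → r4=0x65
[7] flags=1001 → (cmp)
[8] flags=1001 CC?T → r5=0x58
[9] flags=1001 LS?T → r0=0x83
[10] flags=1001 LT?F → skip

VAL = 0xc6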